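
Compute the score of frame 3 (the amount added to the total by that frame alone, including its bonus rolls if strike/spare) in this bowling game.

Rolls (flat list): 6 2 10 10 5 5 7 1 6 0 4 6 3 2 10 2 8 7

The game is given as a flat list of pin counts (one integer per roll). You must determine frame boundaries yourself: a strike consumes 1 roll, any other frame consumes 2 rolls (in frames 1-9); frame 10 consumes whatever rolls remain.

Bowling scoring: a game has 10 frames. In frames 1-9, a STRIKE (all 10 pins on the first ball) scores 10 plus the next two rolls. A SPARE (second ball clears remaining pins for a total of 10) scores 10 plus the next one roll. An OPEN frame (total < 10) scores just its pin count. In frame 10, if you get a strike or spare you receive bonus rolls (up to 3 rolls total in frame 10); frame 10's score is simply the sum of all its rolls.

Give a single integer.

Answer: 20

Derivation:
Frame 1: OPEN (6+2=8). Cumulative: 8
Frame 2: STRIKE. 10 + next two rolls (10+5) = 25. Cumulative: 33
Frame 3: STRIKE. 10 + next two rolls (5+5) = 20. Cumulative: 53
Frame 4: SPARE (5+5=10). 10 + next roll (7) = 17. Cumulative: 70
Frame 5: OPEN (7+1=8). Cumulative: 78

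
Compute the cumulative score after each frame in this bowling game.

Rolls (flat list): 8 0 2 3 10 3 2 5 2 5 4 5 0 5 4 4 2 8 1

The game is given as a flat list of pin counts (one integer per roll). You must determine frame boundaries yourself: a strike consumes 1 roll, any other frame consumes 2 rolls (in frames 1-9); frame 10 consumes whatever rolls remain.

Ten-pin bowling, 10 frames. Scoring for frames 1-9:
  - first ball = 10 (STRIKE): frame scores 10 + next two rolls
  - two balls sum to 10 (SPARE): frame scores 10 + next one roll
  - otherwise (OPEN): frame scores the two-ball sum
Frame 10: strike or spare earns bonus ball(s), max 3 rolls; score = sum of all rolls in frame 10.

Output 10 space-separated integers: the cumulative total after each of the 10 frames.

Answer: 8 13 28 33 40 49 54 63 69 78

Derivation:
Frame 1: OPEN (8+0=8). Cumulative: 8
Frame 2: OPEN (2+3=5). Cumulative: 13
Frame 3: STRIKE. 10 + next two rolls (3+2) = 15. Cumulative: 28
Frame 4: OPEN (3+2=5). Cumulative: 33
Frame 5: OPEN (5+2=7). Cumulative: 40
Frame 6: OPEN (5+4=9). Cumulative: 49
Frame 7: OPEN (5+0=5). Cumulative: 54
Frame 8: OPEN (5+4=9). Cumulative: 63
Frame 9: OPEN (4+2=6). Cumulative: 69
Frame 10: OPEN. Sum of all frame-10 rolls (8+1) = 9. Cumulative: 78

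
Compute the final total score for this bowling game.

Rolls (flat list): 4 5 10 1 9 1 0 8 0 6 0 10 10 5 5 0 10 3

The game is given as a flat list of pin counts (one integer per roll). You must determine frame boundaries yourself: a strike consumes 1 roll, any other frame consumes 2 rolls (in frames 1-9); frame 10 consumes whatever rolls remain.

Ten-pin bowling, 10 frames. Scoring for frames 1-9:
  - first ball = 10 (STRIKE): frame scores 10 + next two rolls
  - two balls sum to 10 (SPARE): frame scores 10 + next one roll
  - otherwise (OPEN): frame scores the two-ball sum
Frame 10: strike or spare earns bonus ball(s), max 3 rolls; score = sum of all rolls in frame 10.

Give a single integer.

Frame 1: OPEN (4+5=9). Cumulative: 9
Frame 2: STRIKE. 10 + next two rolls (1+9) = 20. Cumulative: 29
Frame 3: SPARE (1+9=10). 10 + next roll (1) = 11. Cumulative: 40
Frame 4: OPEN (1+0=1). Cumulative: 41
Frame 5: OPEN (8+0=8). Cumulative: 49
Frame 6: OPEN (6+0=6). Cumulative: 55
Frame 7: STRIKE. 10 + next two rolls (10+5) = 25. Cumulative: 80
Frame 8: STRIKE. 10 + next two rolls (5+5) = 20. Cumulative: 100
Frame 9: SPARE (5+5=10). 10 + next roll (0) = 10. Cumulative: 110
Frame 10: SPARE. Sum of all frame-10 rolls (0+10+3) = 13. Cumulative: 123

Answer: 123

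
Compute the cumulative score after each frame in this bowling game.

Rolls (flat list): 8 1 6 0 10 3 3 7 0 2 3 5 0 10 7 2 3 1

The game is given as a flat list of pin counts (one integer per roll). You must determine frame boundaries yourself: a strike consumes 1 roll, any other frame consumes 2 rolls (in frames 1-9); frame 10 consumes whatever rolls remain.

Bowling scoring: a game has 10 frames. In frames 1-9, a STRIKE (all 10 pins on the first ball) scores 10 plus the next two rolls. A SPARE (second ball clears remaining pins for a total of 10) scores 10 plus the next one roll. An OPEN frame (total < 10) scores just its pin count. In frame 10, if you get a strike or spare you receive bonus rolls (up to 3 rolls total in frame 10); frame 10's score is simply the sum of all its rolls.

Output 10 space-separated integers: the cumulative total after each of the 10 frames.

Answer: 9 15 31 37 44 49 54 73 82 86

Derivation:
Frame 1: OPEN (8+1=9). Cumulative: 9
Frame 2: OPEN (6+0=6). Cumulative: 15
Frame 3: STRIKE. 10 + next two rolls (3+3) = 16. Cumulative: 31
Frame 4: OPEN (3+3=6). Cumulative: 37
Frame 5: OPEN (7+0=7). Cumulative: 44
Frame 6: OPEN (2+3=5). Cumulative: 49
Frame 7: OPEN (5+0=5). Cumulative: 54
Frame 8: STRIKE. 10 + next two rolls (7+2) = 19. Cumulative: 73
Frame 9: OPEN (7+2=9). Cumulative: 82
Frame 10: OPEN. Sum of all frame-10 rolls (3+1) = 4. Cumulative: 86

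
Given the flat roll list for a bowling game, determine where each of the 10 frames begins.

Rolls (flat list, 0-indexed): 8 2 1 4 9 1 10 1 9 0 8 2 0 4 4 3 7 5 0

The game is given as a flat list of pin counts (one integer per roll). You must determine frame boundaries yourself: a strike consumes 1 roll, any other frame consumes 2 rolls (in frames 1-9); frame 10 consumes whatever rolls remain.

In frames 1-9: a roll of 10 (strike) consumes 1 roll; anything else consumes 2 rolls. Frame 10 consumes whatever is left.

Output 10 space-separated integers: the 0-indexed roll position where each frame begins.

Frame 1 starts at roll index 0: rolls=8,2 (sum=10), consumes 2 rolls
Frame 2 starts at roll index 2: rolls=1,4 (sum=5), consumes 2 rolls
Frame 3 starts at roll index 4: rolls=9,1 (sum=10), consumes 2 rolls
Frame 4 starts at roll index 6: roll=10 (strike), consumes 1 roll
Frame 5 starts at roll index 7: rolls=1,9 (sum=10), consumes 2 rolls
Frame 6 starts at roll index 9: rolls=0,8 (sum=8), consumes 2 rolls
Frame 7 starts at roll index 11: rolls=2,0 (sum=2), consumes 2 rolls
Frame 8 starts at roll index 13: rolls=4,4 (sum=8), consumes 2 rolls
Frame 9 starts at roll index 15: rolls=3,7 (sum=10), consumes 2 rolls
Frame 10 starts at roll index 17: 2 remaining rolls

Answer: 0 2 4 6 7 9 11 13 15 17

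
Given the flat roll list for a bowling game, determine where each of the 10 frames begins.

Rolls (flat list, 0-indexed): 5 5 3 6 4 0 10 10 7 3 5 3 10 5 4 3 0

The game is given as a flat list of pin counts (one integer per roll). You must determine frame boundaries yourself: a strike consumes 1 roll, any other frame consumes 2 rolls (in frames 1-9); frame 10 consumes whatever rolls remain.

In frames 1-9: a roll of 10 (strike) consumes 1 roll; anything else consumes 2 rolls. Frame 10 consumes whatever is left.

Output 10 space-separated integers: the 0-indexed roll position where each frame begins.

Frame 1 starts at roll index 0: rolls=5,5 (sum=10), consumes 2 rolls
Frame 2 starts at roll index 2: rolls=3,6 (sum=9), consumes 2 rolls
Frame 3 starts at roll index 4: rolls=4,0 (sum=4), consumes 2 rolls
Frame 4 starts at roll index 6: roll=10 (strike), consumes 1 roll
Frame 5 starts at roll index 7: roll=10 (strike), consumes 1 roll
Frame 6 starts at roll index 8: rolls=7,3 (sum=10), consumes 2 rolls
Frame 7 starts at roll index 10: rolls=5,3 (sum=8), consumes 2 rolls
Frame 8 starts at roll index 12: roll=10 (strike), consumes 1 roll
Frame 9 starts at roll index 13: rolls=5,4 (sum=9), consumes 2 rolls
Frame 10 starts at roll index 15: 2 remaining rolls

Answer: 0 2 4 6 7 8 10 12 13 15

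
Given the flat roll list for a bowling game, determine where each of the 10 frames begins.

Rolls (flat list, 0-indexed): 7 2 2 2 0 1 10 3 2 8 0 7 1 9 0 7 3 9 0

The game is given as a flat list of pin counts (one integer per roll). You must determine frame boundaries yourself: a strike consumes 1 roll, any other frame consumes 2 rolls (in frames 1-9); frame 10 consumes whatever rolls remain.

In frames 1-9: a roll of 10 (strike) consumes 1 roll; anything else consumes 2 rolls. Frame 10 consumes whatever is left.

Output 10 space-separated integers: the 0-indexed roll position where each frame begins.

Answer: 0 2 4 6 7 9 11 13 15 17

Derivation:
Frame 1 starts at roll index 0: rolls=7,2 (sum=9), consumes 2 rolls
Frame 2 starts at roll index 2: rolls=2,2 (sum=4), consumes 2 rolls
Frame 3 starts at roll index 4: rolls=0,1 (sum=1), consumes 2 rolls
Frame 4 starts at roll index 6: roll=10 (strike), consumes 1 roll
Frame 5 starts at roll index 7: rolls=3,2 (sum=5), consumes 2 rolls
Frame 6 starts at roll index 9: rolls=8,0 (sum=8), consumes 2 rolls
Frame 7 starts at roll index 11: rolls=7,1 (sum=8), consumes 2 rolls
Frame 8 starts at roll index 13: rolls=9,0 (sum=9), consumes 2 rolls
Frame 9 starts at roll index 15: rolls=7,3 (sum=10), consumes 2 rolls
Frame 10 starts at roll index 17: 2 remaining rolls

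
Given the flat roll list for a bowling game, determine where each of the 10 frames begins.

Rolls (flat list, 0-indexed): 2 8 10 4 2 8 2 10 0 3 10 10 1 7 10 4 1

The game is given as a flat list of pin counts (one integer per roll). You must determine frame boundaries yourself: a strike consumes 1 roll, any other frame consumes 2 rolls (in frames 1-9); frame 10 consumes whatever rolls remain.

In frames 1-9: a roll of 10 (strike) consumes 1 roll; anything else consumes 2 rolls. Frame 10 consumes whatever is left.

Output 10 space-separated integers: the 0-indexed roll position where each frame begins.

Answer: 0 2 3 5 7 8 10 11 12 14

Derivation:
Frame 1 starts at roll index 0: rolls=2,8 (sum=10), consumes 2 rolls
Frame 2 starts at roll index 2: roll=10 (strike), consumes 1 roll
Frame 3 starts at roll index 3: rolls=4,2 (sum=6), consumes 2 rolls
Frame 4 starts at roll index 5: rolls=8,2 (sum=10), consumes 2 rolls
Frame 5 starts at roll index 7: roll=10 (strike), consumes 1 roll
Frame 6 starts at roll index 8: rolls=0,3 (sum=3), consumes 2 rolls
Frame 7 starts at roll index 10: roll=10 (strike), consumes 1 roll
Frame 8 starts at roll index 11: roll=10 (strike), consumes 1 roll
Frame 9 starts at roll index 12: rolls=1,7 (sum=8), consumes 2 rolls
Frame 10 starts at roll index 14: 3 remaining rolls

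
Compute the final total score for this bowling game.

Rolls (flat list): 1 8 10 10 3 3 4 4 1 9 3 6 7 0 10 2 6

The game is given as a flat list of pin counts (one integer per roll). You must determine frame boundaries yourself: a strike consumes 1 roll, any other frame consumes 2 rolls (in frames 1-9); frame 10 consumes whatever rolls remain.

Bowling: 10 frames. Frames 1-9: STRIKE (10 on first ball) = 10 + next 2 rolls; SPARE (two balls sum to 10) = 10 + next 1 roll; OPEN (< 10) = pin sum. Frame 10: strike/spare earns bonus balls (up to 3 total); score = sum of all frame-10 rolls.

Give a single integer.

Answer: 117

Derivation:
Frame 1: OPEN (1+8=9). Cumulative: 9
Frame 2: STRIKE. 10 + next two rolls (10+3) = 23. Cumulative: 32
Frame 3: STRIKE. 10 + next two rolls (3+3) = 16. Cumulative: 48
Frame 4: OPEN (3+3=6). Cumulative: 54
Frame 5: OPEN (4+4=8). Cumulative: 62
Frame 6: SPARE (1+9=10). 10 + next roll (3) = 13. Cumulative: 75
Frame 7: OPEN (3+6=9). Cumulative: 84
Frame 8: OPEN (7+0=7). Cumulative: 91
Frame 9: STRIKE. 10 + next two rolls (2+6) = 18. Cumulative: 109
Frame 10: OPEN. Sum of all frame-10 rolls (2+6) = 8. Cumulative: 117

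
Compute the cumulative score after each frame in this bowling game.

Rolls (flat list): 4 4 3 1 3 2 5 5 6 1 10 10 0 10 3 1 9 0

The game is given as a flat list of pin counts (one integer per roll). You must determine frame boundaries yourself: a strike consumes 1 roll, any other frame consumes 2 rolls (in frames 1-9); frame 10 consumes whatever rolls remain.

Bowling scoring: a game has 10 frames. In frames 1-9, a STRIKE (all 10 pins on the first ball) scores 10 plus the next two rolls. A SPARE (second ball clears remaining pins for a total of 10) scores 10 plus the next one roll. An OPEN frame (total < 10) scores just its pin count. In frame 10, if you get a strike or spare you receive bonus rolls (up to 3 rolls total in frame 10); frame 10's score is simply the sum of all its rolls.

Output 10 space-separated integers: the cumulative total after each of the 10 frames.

Frame 1: OPEN (4+4=8). Cumulative: 8
Frame 2: OPEN (3+1=4). Cumulative: 12
Frame 3: OPEN (3+2=5). Cumulative: 17
Frame 4: SPARE (5+5=10). 10 + next roll (6) = 16. Cumulative: 33
Frame 5: OPEN (6+1=7). Cumulative: 40
Frame 6: STRIKE. 10 + next two rolls (10+0) = 20. Cumulative: 60
Frame 7: STRIKE. 10 + next two rolls (0+10) = 20. Cumulative: 80
Frame 8: SPARE (0+10=10). 10 + next roll (3) = 13. Cumulative: 93
Frame 9: OPEN (3+1=4). Cumulative: 97
Frame 10: OPEN. Sum of all frame-10 rolls (9+0) = 9. Cumulative: 106

Answer: 8 12 17 33 40 60 80 93 97 106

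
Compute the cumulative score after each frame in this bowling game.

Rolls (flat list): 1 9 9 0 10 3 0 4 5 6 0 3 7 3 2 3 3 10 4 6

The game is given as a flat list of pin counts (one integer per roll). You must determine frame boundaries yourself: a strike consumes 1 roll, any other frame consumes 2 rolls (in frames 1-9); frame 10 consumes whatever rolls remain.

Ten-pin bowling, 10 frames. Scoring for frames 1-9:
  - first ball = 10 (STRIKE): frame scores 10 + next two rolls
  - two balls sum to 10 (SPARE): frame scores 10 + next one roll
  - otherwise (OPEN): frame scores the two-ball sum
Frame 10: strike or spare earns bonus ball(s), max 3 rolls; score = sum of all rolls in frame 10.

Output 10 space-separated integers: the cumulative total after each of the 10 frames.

Answer: 19 28 41 44 53 59 72 77 83 103

Derivation:
Frame 1: SPARE (1+9=10). 10 + next roll (9) = 19. Cumulative: 19
Frame 2: OPEN (9+0=9). Cumulative: 28
Frame 3: STRIKE. 10 + next two rolls (3+0) = 13. Cumulative: 41
Frame 4: OPEN (3+0=3). Cumulative: 44
Frame 5: OPEN (4+5=9). Cumulative: 53
Frame 6: OPEN (6+0=6). Cumulative: 59
Frame 7: SPARE (3+7=10). 10 + next roll (3) = 13. Cumulative: 72
Frame 8: OPEN (3+2=5). Cumulative: 77
Frame 9: OPEN (3+3=6). Cumulative: 83
Frame 10: STRIKE. Sum of all frame-10 rolls (10+4+6) = 20. Cumulative: 103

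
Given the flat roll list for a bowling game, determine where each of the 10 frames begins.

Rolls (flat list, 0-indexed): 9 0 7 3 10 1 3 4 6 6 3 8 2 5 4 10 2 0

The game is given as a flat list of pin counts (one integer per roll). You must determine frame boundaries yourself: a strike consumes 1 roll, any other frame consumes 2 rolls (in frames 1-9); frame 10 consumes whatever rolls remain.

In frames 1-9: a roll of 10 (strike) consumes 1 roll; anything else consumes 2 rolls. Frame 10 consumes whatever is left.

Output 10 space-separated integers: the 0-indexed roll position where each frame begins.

Answer: 0 2 4 5 7 9 11 13 15 16

Derivation:
Frame 1 starts at roll index 0: rolls=9,0 (sum=9), consumes 2 rolls
Frame 2 starts at roll index 2: rolls=7,3 (sum=10), consumes 2 rolls
Frame 3 starts at roll index 4: roll=10 (strike), consumes 1 roll
Frame 4 starts at roll index 5: rolls=1,3 (sum=4), consumes 2 rolls
Frame 5 starts at roll index 7: rolls=4,6 (sum=10), consumes 2 rolls
Frame 6 starts at roll index 9: rolls=6,3 (sum=9), consumes 2 rolls
Frame 7 starts at roll index 11: rolls=8,2 (sum=10), consumes 2 rolls
Frame 8 starts at roll index 13: rolls=5,4 (sum=9), consumes 2 rolls
Frame 9 starts at roll index 15: roll=10 (strike), consumes 1 roll
Frame 10 starts at roll index 16: 2 remaining rolls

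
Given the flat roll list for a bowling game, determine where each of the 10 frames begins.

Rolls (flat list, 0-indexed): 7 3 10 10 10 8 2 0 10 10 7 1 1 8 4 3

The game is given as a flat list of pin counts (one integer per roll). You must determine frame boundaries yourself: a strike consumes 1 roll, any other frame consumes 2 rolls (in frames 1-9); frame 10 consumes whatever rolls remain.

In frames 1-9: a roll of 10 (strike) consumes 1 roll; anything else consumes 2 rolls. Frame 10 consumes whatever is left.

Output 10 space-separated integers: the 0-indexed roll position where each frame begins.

Frame 1 starts at roll index 0: rolls=7,3 (sum=10), consumes 2 rolls
Frame 2 starts at roll index 2: roll=10 (strike), consumes 1 roll
Frame 3 starts at roll index 3: roll=10 (strike), consumes 1 roll
Frame 4 starts at roll index 4: roll=10 (strike), consumes 1 roll
Frame 5 starts at roll index 5: rolls=8,2 (sum=10), consumes 2 rolls
Frame 6 starts at roll index 7: rolls=0,10 (sum=10), consumes 2 rolls
Frame 7 starts at roll index 9: roll=10 (strike), consumes 1 roll
Frame 8 starts at roll index 10: rolls=7,1 (sum=8), consumes 2 rolls
Frame 9 starts at roll index 12: rolls=1,8 (sum=9), consumes 2 rolls
Frame 10 starts at roll index 14: 2 remaining rolls

Answer: 0 2 3 4 5 7 9 10 12 14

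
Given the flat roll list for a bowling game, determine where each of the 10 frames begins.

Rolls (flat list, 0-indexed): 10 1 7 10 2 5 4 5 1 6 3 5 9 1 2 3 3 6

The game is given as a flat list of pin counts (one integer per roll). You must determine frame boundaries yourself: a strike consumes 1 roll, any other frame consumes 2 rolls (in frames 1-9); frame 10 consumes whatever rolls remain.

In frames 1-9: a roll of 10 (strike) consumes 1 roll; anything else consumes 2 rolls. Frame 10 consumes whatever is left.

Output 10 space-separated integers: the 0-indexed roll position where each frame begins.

Answer: 0 1 3 4 6 8 10 12 14 16

Derivation:
Frame 1 starts at roll index 0: roll=10 (strike), consumes 1 roll
Frame 2 starts at roll index 1: rolls=1,7 (sum=8), consumes 2 rolls
Frame 3 starts at roll index 3: roll=10 (strike), consumes 1 roll
Frame 4 starts at roll index 4: rolls=2,5 (sum=7), consumes 2 rolls
Frame 5 starts at roll index 6: rolls=4,5 (sum=9), consumes 2 rolls
Frame 6 starts at roll index 8: rolls=1,6 (sum=7), consumes 2 rolls
Frame 7 starts at roll index 10: rolls=3,5 (sum=8), consumes 2 rolls
Frame 8 starts at roll index 12: rolls=9,1 (sum=10), consumes 2 rolls
Frame 9 starts at roll index 14: rolls=2,3 (sum=5), consumes 2 rolls
Frame 10 starts at roll index 16: 2 remaining rolls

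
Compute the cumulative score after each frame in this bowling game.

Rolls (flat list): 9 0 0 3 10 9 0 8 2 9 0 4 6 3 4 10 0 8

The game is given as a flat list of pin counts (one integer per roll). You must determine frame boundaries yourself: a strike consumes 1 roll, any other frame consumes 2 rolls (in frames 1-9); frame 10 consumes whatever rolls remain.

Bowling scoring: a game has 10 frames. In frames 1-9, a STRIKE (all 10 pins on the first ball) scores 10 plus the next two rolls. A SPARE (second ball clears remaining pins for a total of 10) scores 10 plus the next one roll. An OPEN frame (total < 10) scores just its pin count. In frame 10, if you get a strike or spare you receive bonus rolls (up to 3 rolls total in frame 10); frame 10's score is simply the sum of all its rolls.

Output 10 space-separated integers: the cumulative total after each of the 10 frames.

Answer: 9 12 31 40 59 68 81 88 106 114

Derivation:
Frame 1: OPEN (9+0=9). Cumulative: 9
Frame 2: OPEN (0+3=3). Cumulative: 12
Frame 3: STRIKE. 10 + next two rolls (9+0) = 19. Cumulative: 31
Frame 4: OPEN (9+0=9). Cumulative: 40
Frame 5: SPARE (8+2=10). 10 + next roll (9) = 19. Cumulative: 59
Frame 6: OPEN (9+0=9). Cumulative: 68
Frame 7: SPARE (4+6=10). 10 + next roll (3) = 13. Cumulative: 81
Frame 8: OPEN (3+4=7). Cumulative: 88
Frame 9: STRIKE. 10 + next two rolls (0+8) = 18. Cumulative: 106
Frame 10: OPEN. Sum of all frame-10 rolls (0+8) = 8. Cumulative: 114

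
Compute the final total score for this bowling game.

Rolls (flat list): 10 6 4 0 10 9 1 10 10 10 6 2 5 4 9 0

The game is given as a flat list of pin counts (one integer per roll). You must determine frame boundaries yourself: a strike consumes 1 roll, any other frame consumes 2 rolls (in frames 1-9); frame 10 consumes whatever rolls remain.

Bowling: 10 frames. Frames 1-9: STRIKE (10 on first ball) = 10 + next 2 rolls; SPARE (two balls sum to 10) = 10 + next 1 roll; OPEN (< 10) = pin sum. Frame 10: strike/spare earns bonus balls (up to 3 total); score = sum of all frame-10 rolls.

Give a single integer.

Answer: 169

Derivation:
Frame 1: STRIKE. 10 + next two rolls (6+4) = 20. Cumulative: 20
Frame 2: SPARE (6+4=10). 10 + next roll (0) = 10. Cumulative: 30
Frame 3: SPARE (0+10=10). 10 + next roll (9) = 19. Cumulative: 49
Frame 4: SPARE (9+1=10). 10 + next roll (10) = 20. Cumulative: 69
Frame 5: STRIKE. 10 + next two rolls (10+10) = 30. Cumulative: 99
Frame 6: STRIKE. 10 + next two rolls (10+6) = 26. Cumulative: 125
Frame 7: STRIKE. 10 + next two rolls (6+2) = 18. Cumulative: 143
Frame 8: OPEN (6+2=8). Cumulative: 151
Frame 9: OPEN (5+4=9). Cumulative: 160
Frame 10: OPEN. Sum of all frame-10 rolls (9+0) = 9. Cumulative: 169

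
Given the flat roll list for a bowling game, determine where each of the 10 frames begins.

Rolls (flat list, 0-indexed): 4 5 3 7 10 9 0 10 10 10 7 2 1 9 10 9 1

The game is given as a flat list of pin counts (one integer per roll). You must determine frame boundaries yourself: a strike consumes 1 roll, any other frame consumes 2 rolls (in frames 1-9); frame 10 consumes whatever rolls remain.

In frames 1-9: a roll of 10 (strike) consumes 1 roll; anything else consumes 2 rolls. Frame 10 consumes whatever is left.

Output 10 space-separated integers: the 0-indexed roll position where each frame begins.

Answer: 0 2 4 5 7 8 9 10 12 14

Derivation:
Frame 1 starts at roll index 0: rolls=4,5 (sum=9), consumes 2 rolls
Frame 2 starts at roll index 2: rolls=3,7 (sum=10), consumes 2 rolls
Frame 3 starts at roll index 4: roll=10 (strike), consumes 1 roll
Frame 4 starts at roll index 5: rolls=9,0 (sum=9), consumes 2 rolls
Frame 5 starts at roll index 7: roll=10 (strike), consumes 1 roll
Frame 6 starts at roll index 8: roll=10 (strike), consumes 1 roll
Frame 7 starts at roll index 9: roll=10 (strike), consumes 1 roll
Frame 8 starts at roll index 10: rolls=7,2 (sum=9), consumes 2 rolls
Frame 9 starts at roll index 12: rolls=1,9 (sum=10), consumes 2 rolls
Frame 10 starts at roll index 14: 3 remaining rolls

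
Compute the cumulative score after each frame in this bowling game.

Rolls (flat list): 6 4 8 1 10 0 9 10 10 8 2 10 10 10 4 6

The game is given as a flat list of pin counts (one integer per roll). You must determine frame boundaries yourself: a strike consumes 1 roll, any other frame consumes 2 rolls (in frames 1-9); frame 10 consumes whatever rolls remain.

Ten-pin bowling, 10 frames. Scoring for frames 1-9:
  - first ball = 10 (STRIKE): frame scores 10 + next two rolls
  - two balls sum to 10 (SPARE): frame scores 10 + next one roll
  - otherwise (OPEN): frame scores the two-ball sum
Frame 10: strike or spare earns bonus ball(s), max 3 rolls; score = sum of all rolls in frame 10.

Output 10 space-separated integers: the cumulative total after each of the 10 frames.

Frame 1: SPARE (6+4=10). 10 + next roll (8) = 18. Cumulative: 18
Frame 2: OPEN (8+1=9). Cumulative: 27
Frame 3: STRIKE. 10 + next two rolls (0+9) = 19. Cumulative: 46
Frame 4: OPEN (0+9=9). Cumulative: 55
Frame 5: STRIKE. 10 + next two rolls (10+8) = 28. Cumulative: 83
Frame 6: STRIKE. 10 + next two rolls (8+2) = 20. Cumulative: 103
Frame 7: SPARE (8+2=10). 10 + next roll (10) = 20. Cumulative: 123
Frame 8: STRIKE. 10 + next two rolls (10+10) = 30. Cumulative: 153
Frame 9: STRIKE. 10 + next two rolls (10+4) = 24. Cumulative: 177
Frame 10: STRIKE. Sum of all frame-10 rolls (10+4+6) = 20. Cumulative: 197

Answer: 18 27 46 55 83 103 123 153 177 197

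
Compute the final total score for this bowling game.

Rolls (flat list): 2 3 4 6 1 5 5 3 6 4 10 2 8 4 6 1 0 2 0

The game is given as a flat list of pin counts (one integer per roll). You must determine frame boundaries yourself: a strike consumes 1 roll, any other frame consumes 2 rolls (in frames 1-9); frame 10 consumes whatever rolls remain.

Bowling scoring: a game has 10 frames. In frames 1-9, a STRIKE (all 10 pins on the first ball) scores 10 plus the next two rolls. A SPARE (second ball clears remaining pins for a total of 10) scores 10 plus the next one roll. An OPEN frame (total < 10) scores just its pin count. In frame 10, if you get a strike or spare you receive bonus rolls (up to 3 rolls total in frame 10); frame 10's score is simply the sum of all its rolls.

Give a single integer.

Answer: 98

Derivation:
Frame 1: OPEN (2+3=5). Cumulative: 5
Frame 2: SPARE (4+6=10). 10 + next roll (1) = 11. Cumulative: 16
Frame 3: OPEN (1+5=6). Cumulative: 22
Frame 4: OPEN (5+3=8). Cumulative: 30
Frame 5: SPARE (6+4=10). 10 + next roll (10) = 20. Cumulative: 50
Frame 6: STRIKE. 10 + next two rolls (2+8) = 20. Cumulative: 70
Frame 7: SPARE (2+8=10). 10 + next roll (4) = 14. Cumulative: 84
Frame 8: SPARE (4+6=10). 10 + next roll (1) = 11. Cumulative: 95
Frame 9: OPEN (1+0=1). Cumulative: 96
Frame 10: OPEN. Sum of all frame-10 rolls (2+0) = 2. Cumulative: 98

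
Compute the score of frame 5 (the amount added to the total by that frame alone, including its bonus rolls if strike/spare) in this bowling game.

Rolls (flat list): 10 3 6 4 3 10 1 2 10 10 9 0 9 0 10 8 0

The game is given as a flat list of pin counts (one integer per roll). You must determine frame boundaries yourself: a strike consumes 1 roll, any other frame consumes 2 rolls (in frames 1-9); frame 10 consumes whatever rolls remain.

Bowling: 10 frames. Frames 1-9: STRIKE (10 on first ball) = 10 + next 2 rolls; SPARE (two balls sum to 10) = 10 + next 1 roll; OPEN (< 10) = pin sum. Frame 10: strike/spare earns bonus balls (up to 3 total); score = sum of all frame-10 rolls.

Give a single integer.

Answer: 3

Derivation:
Frame 1: STRIKE. 10 + next two rolls (3+6) = 19. Cumulative: 19
Frame 2: OPEN (3+6=9). Cumulative: 28
Frame 3: OPEN (4+3=7). Cumulative: 35
Frame 4: STRIKE. 10 + next two rolls (1+2) = 13. Cumulative: 48
Frame 5: OPEN (1+2=3). Cumulative: 51
Frame 6: STRIKE. 10 + next two rolls (10+9) = 29. Cumulative: 80
Frame 7: STRIKE. 10 + next two rolls (9+0) = 19. Cumulative: 99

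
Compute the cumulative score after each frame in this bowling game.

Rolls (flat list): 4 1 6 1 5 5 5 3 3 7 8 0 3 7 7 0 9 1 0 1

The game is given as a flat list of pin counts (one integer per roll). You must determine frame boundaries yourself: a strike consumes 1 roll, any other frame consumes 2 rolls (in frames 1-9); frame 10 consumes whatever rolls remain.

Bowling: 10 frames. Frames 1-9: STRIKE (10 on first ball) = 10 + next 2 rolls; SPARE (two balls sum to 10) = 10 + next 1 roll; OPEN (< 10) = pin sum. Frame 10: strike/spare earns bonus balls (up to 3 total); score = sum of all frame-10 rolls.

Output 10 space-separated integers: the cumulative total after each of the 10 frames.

Answer: 5 12 27 35 53 61 78 85 95 96

Derivation:
Frame 1: OPEN (4+1=5). Cumulative: 5
Frame 2: OPEN (6+1=7). Cumulative: 12
Frame 3: SPARE (5+5=10). 10 + next roll (5) = 15. Cumulative: 27
Frame 4: OPEN (5+3=8). Cumulative: 35
Frame 5: SPARE (3+7=10). 10 + next roll (8) = 18. Cumulative: 53
Frame 6: OPEN (8+0=8). Cumulative: 61
Frame 7: SPARE (3+7=10). 10 + next roll (7) = 17. Cumulative: 78
Frame 8: OPEN (7+0=7). Cumulative: 85
Frame 9: SPARE (9+1=10). 10 + next roll (0) = 10. Cumulative: 95
Frame 10: OPEN. Sum of all frame-10 rolls (0+1) = 1. Cumulative: 96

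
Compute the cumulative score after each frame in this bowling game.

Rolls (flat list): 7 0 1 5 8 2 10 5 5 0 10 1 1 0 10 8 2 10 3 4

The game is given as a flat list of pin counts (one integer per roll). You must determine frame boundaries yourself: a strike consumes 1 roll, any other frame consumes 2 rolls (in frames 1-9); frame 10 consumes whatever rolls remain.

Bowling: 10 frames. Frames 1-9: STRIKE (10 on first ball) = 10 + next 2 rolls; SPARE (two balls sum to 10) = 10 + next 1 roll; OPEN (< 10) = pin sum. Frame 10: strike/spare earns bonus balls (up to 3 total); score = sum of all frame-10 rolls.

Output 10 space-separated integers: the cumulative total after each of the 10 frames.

Answer: 7 13 33 53 63 74 76 94 114 131

Derivation:
Frame 1: OPEN (7+0=7). Cumulative: 7
Frame 2: OPEN (1+5=6). Cumulative: 13
Frame 3: SPARE (8+2=10). 10 + next roll (10) = 20. Cumulative: 33
Frame 4: STRIKE. 10 + next two rolls (5+5) = 20. Cumulative: 53
Frame 5: SPARE (5+5=10). 10 + next roll (0) = 10. Cumulative: 63
Frame 6: SPARE (0+10=10). 10 + next roll (1) = 11. Cumulative: 74
Frame 7: OPEN (1+1=2). Cumulative: 76
Frame 8: SPARE (0+10=10). 10 + next roll (8) = 18. Cumulative: 94
Frame 9: SPARE (8+2=10). 10 + next roll (10) = 20. Cumulative: 114
Frame 10: STRIKE. Sum of all frame-10 rolls (10+3+4) = 17. Cumulative: 131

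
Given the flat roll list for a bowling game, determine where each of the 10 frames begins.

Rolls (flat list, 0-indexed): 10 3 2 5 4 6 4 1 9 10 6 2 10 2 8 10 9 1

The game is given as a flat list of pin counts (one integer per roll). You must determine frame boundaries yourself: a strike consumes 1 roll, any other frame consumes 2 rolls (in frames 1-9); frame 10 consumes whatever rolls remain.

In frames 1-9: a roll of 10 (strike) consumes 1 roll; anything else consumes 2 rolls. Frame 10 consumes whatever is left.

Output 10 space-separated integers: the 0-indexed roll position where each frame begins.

Frame 1 starts at roll index 0: roll=10 (strike), consumes 1 roll
Frame 2 starts at roll index 1: rolls=3,2 (sum=5), consumes 2 rolls
Frame 3 starts at roll index 3: rolls=5,4 (sum=9), consumes 2 rolls
Frame 4 starts at roll index 5: rolls=6,4 (sum=10), consumes 2 rolls
Frame 5 starts at roll index 7: rolls=1,9 (sum=10), consumes 2 rolls
Frame 6 starts at roll index 9: roll=10 (strike), consumes 1 roll
Frame 7 starts at roll index 10: rolls=6,2 (sum=8), consumes 2 rolls
Frame 8 starts at roll index 12: roll=10 (strike), consumes 1 roll
Frame 9 starts at roll index 13: rolls=2,8 (sum=10), consumes 2 rolls
Frame 10 starts at roll index 15: 3 remaining rolls

Answer: 0 1 3 5 7 9 10 12 13 15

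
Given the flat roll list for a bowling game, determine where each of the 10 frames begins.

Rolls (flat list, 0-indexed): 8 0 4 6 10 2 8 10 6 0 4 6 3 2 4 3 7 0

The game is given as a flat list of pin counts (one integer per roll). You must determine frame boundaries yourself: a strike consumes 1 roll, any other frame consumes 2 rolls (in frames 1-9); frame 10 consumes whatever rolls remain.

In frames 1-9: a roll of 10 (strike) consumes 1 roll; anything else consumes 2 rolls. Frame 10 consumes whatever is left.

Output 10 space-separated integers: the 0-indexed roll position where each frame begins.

Answer: 0 2 4 5 7 8 10 12 14 16

Derivation:
Frame 1 starts at roll index 0: rolls=8,0 (sum=8), consumes 2 rolls
Frame 2 starts at roll index 2: rolls=4,6 (sum=10), consumes 2 rolls
Frame 3 starts at roll index 4: roll=10 (strike), consumes 1 roll
Frame 4 starts at roll index 5: rolls=2,8 (sum=10), consumes 2 rolls
Frame 5 starts at roll index 7: roll=10 (strike), consumes 1 roll
Frame 6 starts at roll index 8: rolls=6,0 (sum=6), consumes 2 rolls
Frame 7 starts at roll index 10: rolls=4,6 (sum=10), consumes 2 rolls
Frame 8 starts at roll index 12: rolls=3,2 (sum=5), consumes 2 rolls
Frame 9 starts at roll index 14: rolls=4,3 (sum=7), consumes 2 rolls
Frame 10 starts at roll index 16: 2 remaining rolls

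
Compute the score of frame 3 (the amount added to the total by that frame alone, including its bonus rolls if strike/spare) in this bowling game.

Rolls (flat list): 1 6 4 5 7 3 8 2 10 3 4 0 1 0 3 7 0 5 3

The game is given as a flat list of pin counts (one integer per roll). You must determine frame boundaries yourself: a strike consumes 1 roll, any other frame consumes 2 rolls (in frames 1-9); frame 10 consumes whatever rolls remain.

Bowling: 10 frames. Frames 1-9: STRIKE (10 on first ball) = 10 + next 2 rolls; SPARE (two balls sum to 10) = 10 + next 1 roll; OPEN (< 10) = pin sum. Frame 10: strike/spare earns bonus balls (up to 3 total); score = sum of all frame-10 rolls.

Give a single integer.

Answer: 18

Derivation:
Frame 1: OPEN (1+6=7). Cumulative: 7
Frame 2: OPEN (4+5=9). Cumulative: 16
Frame 3: SPARE (7+3=10). 10 + next roll (8) = 18. Cumulative: 34
Frame 4: SPARE (8+2=10). 10 + next roll (10) = 20. Cumulative: 54
Frame 5: STRIKE. 10 + next two rolls (3+4) = 17. Cumulative: 71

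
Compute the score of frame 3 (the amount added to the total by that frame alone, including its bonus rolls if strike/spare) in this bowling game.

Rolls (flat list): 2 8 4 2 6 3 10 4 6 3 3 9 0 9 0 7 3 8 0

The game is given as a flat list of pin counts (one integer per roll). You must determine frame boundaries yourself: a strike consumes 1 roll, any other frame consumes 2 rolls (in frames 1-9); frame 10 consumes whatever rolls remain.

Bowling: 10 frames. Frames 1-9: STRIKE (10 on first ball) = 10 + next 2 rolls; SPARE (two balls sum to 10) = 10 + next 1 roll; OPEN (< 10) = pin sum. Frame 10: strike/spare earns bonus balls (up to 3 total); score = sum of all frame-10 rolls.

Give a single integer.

Answer: 9

Derivation:
Frame 1: SPARE (2+8=10). 10 + next roll (4) = 14. Cumulative: 14
Frame 2: OPEN (4+2=6). Cumulative: 20
Frame 3: OPEN (6+3=9). Cumulative: 29
Frame 4: STRIKE. 10 + next two rolls (4+6) = 20. Cumulative: 49
Frame 5: SPARE (4+6=10). 10 + next roll (3) = 13. Cumulative: 62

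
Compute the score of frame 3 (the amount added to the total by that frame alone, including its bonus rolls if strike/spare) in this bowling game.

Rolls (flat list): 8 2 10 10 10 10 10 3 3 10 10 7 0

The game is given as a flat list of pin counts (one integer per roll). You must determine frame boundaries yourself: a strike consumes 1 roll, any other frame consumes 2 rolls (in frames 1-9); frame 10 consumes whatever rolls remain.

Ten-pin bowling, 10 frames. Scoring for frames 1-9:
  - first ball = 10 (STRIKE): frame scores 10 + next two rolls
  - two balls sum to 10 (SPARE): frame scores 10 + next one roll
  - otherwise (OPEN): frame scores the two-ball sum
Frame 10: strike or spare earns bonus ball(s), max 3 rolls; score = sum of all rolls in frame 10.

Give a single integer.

Answer: 30

Derivation:
Frame 1: SPARE (8+2=10). 10 + next roll (10) = 20. Cumulative: 20
Frame 2: STRIKE. 10 + next two rolls (10+10) = 30. Cumulative: 50
Frame 3: STRIKE. 10 + next two rolls (10+10) = 30. Cumulative: 80
Frame 4: STRIKE. 10 + next two rolls (10+10) = 30. Cumulative: 110
Frame 5: STRIKE. 10 + next two rolls (10+3) = 23. Cumulative: 133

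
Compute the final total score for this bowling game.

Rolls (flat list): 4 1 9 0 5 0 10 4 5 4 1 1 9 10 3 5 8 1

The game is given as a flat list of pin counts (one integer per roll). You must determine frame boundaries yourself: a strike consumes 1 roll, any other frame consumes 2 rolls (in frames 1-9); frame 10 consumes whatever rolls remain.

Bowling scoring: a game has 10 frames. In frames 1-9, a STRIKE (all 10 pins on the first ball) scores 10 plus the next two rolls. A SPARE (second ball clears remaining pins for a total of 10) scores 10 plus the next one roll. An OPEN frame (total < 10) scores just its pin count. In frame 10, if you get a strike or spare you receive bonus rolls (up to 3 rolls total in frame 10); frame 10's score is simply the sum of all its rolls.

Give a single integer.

Frame 1: OPEN (4+1=5). Cumulative: 5
Frame 2: OPEN (9+0=9). Cumulative: 14
Frame 3: OPEN (5+0=5). Cumulative: 19
Frame 4: STRIKE. 10 + next two rolls (4+5) = 19. Cumulative: 38
Frame 5: OPEN (4+5=9). Cumulative: 47
Frame 6: OPEN (4+1=5). Cumulative: 52
Frame 7: SPARE (1+9=10). 10 + next roll (10) = 20. Cumulative: 72
Frame 8: STRIKE. 10 + next two rolls (3+5) = 18. Cumulative: 90
Frame 9: OPEN (3+5=8). Cumulative: 98
Frame 10: OPEN. Sum of all frame-10 rolls (8+1) = 9. Cumulative: 107

Answer: 107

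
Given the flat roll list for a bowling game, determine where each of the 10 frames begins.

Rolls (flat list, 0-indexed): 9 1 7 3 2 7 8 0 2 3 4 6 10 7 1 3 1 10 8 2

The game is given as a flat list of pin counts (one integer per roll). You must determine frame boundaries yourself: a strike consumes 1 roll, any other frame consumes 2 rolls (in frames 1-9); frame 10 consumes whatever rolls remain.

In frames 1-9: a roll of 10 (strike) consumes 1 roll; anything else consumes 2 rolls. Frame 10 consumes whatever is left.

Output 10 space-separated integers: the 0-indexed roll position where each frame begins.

Frame 1 starts at roll index 0: rolls=9,1 (sum=10), consumes 2 rolls
Frame 2 starts at roll index 2: rolls=7,3 (sum=10), consumes 2 rolls
Frame 3 starts at roll index 4: rolls=2,7 (sum=9), consumes 2 rolls
Frame 4 starts at roll index 6: rolls=8,0 (sum=8), consumes 2 rolls
Frame 5 starts at roll index 8: rolls=2,3 (sum=5), consumes 2 rolls
Frame 6 starts at roll index 10: rolls=4,6 (sum=10), consumes 2 rolls
Frame 7 starts at roll index 12: roll=10 (strike), consumes 1 roll
Frame 8 starts at roll index 13: rolls=7,1 (sum=8), consumes 2 rolls
Frame 9 starts at roll index 15: rolls=3,1 (sum=4), consumes 2 rolls
Frame 10 starts at roll index 17: 3 remaining rolls

Answer: 0 2 4 6 8 10 12 13 15 17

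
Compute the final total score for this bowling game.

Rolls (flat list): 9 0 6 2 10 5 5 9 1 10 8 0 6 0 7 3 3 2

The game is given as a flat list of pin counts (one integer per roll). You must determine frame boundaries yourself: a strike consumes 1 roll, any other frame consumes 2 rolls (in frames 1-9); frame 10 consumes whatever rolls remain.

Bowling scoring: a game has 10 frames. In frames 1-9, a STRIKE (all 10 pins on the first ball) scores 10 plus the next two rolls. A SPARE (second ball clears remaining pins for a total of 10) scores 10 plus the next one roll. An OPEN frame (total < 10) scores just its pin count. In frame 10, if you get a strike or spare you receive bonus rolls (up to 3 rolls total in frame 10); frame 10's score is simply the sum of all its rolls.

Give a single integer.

Frame 1: OPEN (9+0=9). Cumulative: 9
Frame 2: OPEN (6+2=8). Cumulative: 17
Frame 3: STRIKE. 10 + next two rolls (5+5) = 20. Cumulative: 37
Frame 4: SPARE (5+5=10). 10 + next roll (9) = 19. Cumulative: 56
Frame 5: SPARE (9+1=10). 10 + next roll (10) = 20. Cumulative: 76
Frame 6: STRIKE. 10 + next two rolls (8+0) = 18. Cumulative: 94
Frame 7: OPEN (8+0=8). Cumulative: 102
Frame 8: OPEN (6+0=6). Cumulative: 108
Frame 9: SPARE (7+3=10). 10 + next roll (3) = 13. Cumulative: 121
Frame 10: OPEN. Sum of all frame-10 rolls (3+2) = 5. Cumulative: 126

Answer: 126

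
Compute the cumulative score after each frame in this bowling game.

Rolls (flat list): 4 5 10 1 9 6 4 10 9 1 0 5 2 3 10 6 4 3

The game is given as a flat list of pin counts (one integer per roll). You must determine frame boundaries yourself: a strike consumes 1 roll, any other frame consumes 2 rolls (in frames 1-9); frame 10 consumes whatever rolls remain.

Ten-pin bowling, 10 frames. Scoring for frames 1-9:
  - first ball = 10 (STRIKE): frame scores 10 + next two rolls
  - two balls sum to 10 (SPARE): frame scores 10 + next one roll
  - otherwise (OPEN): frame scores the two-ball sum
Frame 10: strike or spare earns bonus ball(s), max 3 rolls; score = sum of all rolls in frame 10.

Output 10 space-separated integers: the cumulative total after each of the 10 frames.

Frame 1: OPEN (4+5=9). Cumulative: 9
Frame 2: STRIKE. 10 + next two rolls (1+9) = 20. Cumulative: 29
Frame 3: SPARE (1+9=10). 10 + next roll (6) = 16. Cumulative: 45
Frame 4: SPARE (6+4=10). 10 + next roll (10) = 20. Cumulative: 65
Frame 5: STRIKE. 10 + next two rolls (9+1) = 20. Cumulative: 85
Frame 6: SPARE (9+1=10). 10 + next roll (0) = 10. Cumulative: 95
Frame 7: OPEN (0+5=5). Cumulative: 100
Frame 8: OPEN (2+3=5). Cumulative: 105
Frame 9: STRIKE. 10 + next two rolls (6+4) = 20. Cumulative: 125
Frame 10: SPARE. Sum of all frame-10 rolls (6+4+3) = 13. Cumulative: 138

Answer: 9 29 45 65 85 95 100 105 125 138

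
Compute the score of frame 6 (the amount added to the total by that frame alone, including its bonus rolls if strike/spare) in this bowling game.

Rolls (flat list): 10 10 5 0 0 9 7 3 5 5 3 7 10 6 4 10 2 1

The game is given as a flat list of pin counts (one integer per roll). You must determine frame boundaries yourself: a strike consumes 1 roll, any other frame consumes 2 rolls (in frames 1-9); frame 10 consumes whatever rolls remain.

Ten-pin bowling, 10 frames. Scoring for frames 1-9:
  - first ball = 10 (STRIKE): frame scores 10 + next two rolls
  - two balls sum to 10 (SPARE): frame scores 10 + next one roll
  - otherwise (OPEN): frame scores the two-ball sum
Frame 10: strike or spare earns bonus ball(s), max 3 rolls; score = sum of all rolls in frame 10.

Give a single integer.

Frame 1: STRIKE. 10 + next two rolls (10+5) = 25. Cumulative: 25
Frame 2: STRIKE. 10 + next two rolls (5+0) = 15. Cumulative: 40
Frame 3: OPEN (5+0=5). Cumulative: 45
Frame 4: OPEN (0+9=9). Cumulative: 54
Frame 5: SPARE (7+3=10). 10 + next roll (5) = 15. Cumulative: 69
Frame 6: SPARE (5+5=10). 10 + next roll (3) = 13. Cumulative: 82
Frame 7: SPARE (3+7=10). 10 + next roll (10) = 20. Cumulative: 102
Frame 8: STRIKE. 10 + next two rolls (6+4) = 20. Cumulative: 122

Answer: 13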